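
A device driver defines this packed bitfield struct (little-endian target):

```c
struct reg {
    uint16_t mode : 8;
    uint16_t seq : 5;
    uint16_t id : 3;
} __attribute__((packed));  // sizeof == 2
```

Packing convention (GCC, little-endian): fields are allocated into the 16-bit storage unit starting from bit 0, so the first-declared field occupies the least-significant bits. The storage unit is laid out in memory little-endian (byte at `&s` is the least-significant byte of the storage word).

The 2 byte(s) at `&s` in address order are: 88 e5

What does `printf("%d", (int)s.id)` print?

7

[0]=0x88 [1]=0xe5 (little-endian) → word 0xe588
mode [0+:8] = (word>>0) & 0xff = 136
seq [8+:5] = (word>>8) & 0x1f = 5
id [13+:3] = (word>>13) & 0x7 = 7  ←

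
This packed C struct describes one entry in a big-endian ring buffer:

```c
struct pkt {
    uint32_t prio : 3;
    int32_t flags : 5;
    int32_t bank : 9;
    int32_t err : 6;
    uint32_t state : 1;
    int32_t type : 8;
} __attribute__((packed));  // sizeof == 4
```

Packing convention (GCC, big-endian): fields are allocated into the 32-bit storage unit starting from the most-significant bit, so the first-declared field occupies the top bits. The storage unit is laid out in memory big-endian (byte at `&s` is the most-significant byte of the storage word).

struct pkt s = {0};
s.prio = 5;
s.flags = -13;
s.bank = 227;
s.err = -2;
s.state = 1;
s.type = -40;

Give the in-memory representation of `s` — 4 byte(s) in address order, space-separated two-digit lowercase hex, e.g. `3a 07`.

[29+:3] prio=5 & 0x7 = 0x5; word=0xa0000000
[24+:5] flags=-13 & 0x1f = 0x13; word=0xb3000000
[15+:9] bank=227 & 0x1ff = 0xe3; word=0xb3718000
[9+:6] err=-2 & 0x3f = 0x3e; word=0xb371fc00
[8+:1] state=1 & 0x1 = 0x1; word=0xb371fd00
[0+:8] type=-40 & 0xff = 0xd8; word=0xb371fdd8
word = 0xb371fdd8 → big-endian bytes:
  [0]=0xb3  [1]=0x71  [2]=0xfd  [3]=0xd8

b3 71 fd d8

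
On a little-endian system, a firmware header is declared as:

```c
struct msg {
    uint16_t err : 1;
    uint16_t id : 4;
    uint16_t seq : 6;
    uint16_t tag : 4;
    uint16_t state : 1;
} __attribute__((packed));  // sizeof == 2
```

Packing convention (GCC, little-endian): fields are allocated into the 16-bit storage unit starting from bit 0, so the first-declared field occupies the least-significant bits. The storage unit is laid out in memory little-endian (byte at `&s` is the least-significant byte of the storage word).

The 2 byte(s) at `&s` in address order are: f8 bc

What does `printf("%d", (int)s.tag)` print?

7

[0]=0xf8 [1]=0xbc (little-endian) → word 0xbcf8
err:1 @ bit 0 → (0xbcf8>>0)&0x1 = 0x0
id:4 @ bit 1 → (0xbcf8>>1)&0xf = 0xc
seq:6 @ bit 5 → (0xbcf8>>5)&0x3f = 0x27
tag:4 @ bit 11 → (0xbcf8>>11)&0xf = 0x7  ←
state:1 @ bit 15 → (0xbcf8>>15)&0x1 = 0x1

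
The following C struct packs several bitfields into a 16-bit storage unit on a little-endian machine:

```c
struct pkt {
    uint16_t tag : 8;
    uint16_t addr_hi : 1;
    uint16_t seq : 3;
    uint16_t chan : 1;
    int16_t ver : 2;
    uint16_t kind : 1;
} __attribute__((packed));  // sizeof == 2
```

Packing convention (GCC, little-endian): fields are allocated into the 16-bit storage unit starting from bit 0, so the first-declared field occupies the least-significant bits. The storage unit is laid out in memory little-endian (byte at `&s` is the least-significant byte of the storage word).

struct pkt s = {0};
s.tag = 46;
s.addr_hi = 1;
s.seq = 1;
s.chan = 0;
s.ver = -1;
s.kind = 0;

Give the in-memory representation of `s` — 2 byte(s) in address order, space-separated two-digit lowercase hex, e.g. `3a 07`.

tag (8b) val=46 bits=0x2e at bit 0: 0x002e
addr_hi (1b) val=1 bits=0x1 at bit 8: 0x012e
seq (3b) val=1 bits=0x1 at bit 9: 0x032e
chan (1b) val=0 bits=0x0 at bit 12: 0x032e
ver (2b) val=-1 bits=0x3 at bit 13: 0x632e
kind (1b) val=0 bits=0x0 at bit 15: 0x632e
word = 0x632e → little-endian bytes:
  [0]=0x2e  [1]=0x63

2e 63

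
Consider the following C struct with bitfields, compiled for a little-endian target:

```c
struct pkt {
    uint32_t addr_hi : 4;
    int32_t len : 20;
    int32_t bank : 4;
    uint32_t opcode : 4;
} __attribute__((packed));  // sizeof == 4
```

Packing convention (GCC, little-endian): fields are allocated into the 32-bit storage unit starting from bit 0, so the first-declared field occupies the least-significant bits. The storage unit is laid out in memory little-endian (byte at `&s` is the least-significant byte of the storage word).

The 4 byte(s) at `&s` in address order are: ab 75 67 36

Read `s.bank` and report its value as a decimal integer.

6

[0]=0xab [1]=0x75 [2]=0x67 [3]=0x36 (little-endian) → word 0x366775ab
addr_hi:4 @ bit 0 → (0x366775ab>>0)&0xf = 0xb
len:20 @ bit 4 → (0x366775ab>>4)&0xfffff = 0x6775a
bank:4 @ bit 24 → (0x366775ab>>24)&0xf = 0x6  ←
opcode:4 @ bit 28 → (0x366775ab>>28)&0xf = 0x3
bank signed 4b, MSB=0: value = 6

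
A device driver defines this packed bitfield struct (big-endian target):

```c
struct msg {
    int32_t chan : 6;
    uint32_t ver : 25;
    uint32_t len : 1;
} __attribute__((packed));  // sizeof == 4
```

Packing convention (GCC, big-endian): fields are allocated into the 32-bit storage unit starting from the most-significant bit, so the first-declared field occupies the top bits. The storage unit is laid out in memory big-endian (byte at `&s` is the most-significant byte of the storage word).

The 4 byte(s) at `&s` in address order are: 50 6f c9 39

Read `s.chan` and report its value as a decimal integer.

[0]=0x50 [1]=0x6f [2]=0xc9 [3]=0x39 (big-endian) → word 0x506fc939
chan:6 @ bit 26 → (0x506fc939>>26)&0x3f = 0x14  ←
ver:25 @ bit 1 → (0x506fc939>>1)&0x1ffffff = 0x37e49c
len:1 @ bit 0 → (0x506fc939>>0)&0x1 = 0x1
chan signed 6b, MSB=0: value = 20

20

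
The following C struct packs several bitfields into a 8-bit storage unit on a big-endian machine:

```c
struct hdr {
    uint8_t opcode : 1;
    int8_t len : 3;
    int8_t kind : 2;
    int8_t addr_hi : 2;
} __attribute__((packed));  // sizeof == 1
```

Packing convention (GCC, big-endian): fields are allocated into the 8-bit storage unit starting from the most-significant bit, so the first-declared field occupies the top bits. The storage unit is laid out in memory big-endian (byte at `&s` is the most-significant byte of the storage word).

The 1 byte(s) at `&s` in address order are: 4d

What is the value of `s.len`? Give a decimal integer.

[0]=0x4d (big-endian) → word 0x4d
opcode [7+:1] = (word>>7) & 0x1 = 0
len [4+:3] = (word>>4) & 0x7 = 4  ←
kind [2+:2] = (word>>2) & 0x3 = 3
addr_hi [0+:2] = (word>>0) & 0x3 = 1
len signed 3b, MSB=1: 4 - 8 = -4

-4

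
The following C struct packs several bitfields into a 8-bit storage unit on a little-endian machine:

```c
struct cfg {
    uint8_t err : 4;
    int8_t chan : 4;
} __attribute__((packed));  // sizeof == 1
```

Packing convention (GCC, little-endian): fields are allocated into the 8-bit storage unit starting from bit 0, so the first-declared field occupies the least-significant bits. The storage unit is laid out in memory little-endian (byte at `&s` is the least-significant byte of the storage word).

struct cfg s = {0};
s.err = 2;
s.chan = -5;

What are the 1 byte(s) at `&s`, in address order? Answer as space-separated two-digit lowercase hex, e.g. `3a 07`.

b2

[0+:4] err=2 & 0xf = 0x2; word=0x02
[4+:4] chan=-5 & 0xf = 0xb; word=0xb2
word = 0xb2 → little-endian bytes:
  [0]=0xb2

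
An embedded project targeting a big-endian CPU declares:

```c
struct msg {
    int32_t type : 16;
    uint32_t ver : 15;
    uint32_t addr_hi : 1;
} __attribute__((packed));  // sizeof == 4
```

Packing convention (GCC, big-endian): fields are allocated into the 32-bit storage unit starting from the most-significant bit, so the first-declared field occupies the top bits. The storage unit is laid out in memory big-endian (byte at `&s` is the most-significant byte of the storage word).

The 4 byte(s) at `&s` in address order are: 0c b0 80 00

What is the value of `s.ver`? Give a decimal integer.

16384

[0]=0x0c [1]=0xb0 [2]=0x80 [3]=0x00 (big-endian) → word 0x0cb08000
type [16+:16] = (word>>16) & 0xffff = 3248
ver [1+:15] = (word>>1) & 0x7fff = 16384  ←
addr_hi [0+:1] = (word>>0) & 0x1 = 0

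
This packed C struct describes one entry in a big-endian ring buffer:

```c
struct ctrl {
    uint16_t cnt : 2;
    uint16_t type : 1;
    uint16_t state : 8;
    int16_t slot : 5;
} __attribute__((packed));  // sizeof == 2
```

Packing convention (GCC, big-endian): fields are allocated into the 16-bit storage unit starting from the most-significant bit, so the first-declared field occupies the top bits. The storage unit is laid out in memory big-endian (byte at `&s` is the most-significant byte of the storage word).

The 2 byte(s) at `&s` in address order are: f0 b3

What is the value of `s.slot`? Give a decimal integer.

[0]=0xf0 [1]=0xb3 (big-endian) → word 0xf0b3
cnt [14+:2] = (word>>14) & 0x3 = 3
type [13+:1] = (word>>13) & 0x1 = 1
state [5+:8] = (word>>5) & 0xff = 133
slot [0+:5] = (word>>0) & 0x1f = 19  ←
slot signed 5b, MSB=1: 19 - 32 = -13

-13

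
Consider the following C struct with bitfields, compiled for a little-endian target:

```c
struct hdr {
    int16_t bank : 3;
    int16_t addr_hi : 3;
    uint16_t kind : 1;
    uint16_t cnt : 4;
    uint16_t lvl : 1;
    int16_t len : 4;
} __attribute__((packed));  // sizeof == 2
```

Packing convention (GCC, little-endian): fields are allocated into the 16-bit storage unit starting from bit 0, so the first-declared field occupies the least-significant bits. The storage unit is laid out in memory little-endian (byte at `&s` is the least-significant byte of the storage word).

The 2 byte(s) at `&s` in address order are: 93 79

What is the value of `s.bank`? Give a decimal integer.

3

[0]=0x93 [1]=0x79 (little-endian) → word 0x7993
bank:3 @ bit 0 → (0x7993>>0)&0x7 = 0x3  ←
addr_hi:3 @ bit 3 → (0x7993>>3)&0x7 = 0x2
kind:1 @ bit 6 → (0x7993>>6)&0x1 = 0x0
cnt:4 @ bit 7 → (0x7993>>7)&0xf = 0x3
lvl:1 @ bit 11 → (0x7993>>11)&0x1 = 0x1
len:4 @ bit 12 → (0x7993>>12)&0xf = 0x7
bank signed 3b, MSB=0: value = 3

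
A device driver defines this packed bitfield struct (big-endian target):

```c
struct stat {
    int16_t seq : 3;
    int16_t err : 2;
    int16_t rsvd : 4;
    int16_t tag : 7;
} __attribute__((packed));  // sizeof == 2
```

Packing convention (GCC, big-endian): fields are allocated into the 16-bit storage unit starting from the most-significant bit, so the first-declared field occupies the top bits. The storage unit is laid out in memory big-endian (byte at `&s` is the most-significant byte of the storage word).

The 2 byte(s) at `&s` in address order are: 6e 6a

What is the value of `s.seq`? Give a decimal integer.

3

[0]=0x6e [1]=0x6a (big-endian) → word 0x6e6a
seq:3 @ bit 13 → (0x6e6a>>13)&0x7 = 0x3  ←
err:2 @ bit 11 → (0x6e6a>>11)&0x3 = 0x1
rsvd:4 @ bit 7 → (0x6e6a>>7)&0xf = 0xc
tag:7 @ bit 0 → (0x6e6a>>0)&0x7f = 0x6a
seq signed 3b, MSB=0: value = 3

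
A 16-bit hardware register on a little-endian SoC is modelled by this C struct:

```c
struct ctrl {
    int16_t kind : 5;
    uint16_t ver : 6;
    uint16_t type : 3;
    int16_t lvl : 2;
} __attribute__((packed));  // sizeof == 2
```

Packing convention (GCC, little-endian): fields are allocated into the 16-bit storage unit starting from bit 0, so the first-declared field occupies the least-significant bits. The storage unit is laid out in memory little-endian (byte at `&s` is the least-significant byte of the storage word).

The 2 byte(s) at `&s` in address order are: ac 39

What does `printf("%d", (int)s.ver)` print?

[0]=0xac [1]=0x39 (little-endian) → word 0x39ac
kind [0+:5] = (word>>0) & 0x1f = 12
ver [5+:6] = (word>>5) & 0x3f = 13  ←
type [11+:3] = (word>>11) & 0x7 = 7
lvl [14+:2] = (word>>14) & 0x3 = 0

13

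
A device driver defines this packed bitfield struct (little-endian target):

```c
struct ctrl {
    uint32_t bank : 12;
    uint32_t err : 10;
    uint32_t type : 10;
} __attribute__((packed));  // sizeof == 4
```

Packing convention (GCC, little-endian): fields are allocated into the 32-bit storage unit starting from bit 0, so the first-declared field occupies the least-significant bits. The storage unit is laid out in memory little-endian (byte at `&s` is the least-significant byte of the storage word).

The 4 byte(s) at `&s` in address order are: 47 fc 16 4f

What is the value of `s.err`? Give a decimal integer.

[0]=0x47 [1]=0xfc [2]=0x16 [3]=0x4f (little-endian) → word 0x4f16fc47
bank [0+:12] = (word>>0) & 0xfff = 3143
err [12+:10] = (word>>12) & 0x3ff = 367  ←
type [22+:10] = (word>>22) & 0x3ff = 316

367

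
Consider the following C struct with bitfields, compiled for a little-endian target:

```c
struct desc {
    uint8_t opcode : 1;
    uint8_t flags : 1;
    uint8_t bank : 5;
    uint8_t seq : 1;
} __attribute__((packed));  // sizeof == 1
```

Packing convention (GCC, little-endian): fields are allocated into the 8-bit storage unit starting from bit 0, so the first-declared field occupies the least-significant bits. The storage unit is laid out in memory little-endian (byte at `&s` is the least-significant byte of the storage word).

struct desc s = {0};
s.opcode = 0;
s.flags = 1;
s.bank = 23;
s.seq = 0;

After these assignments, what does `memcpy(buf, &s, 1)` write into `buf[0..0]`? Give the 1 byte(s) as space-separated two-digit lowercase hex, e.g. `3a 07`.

5e

opcode:1 = 0 → 0x0 << 0 → word 0x00
flags:1 = 1 → 0x1 << 1 → word 0x02
bank:5 = 23 → 0x17 << 2 → word 0x5e
seq:1 = 0 → 0x0 << 7 → word 0x5e
word = 0x5e → little-endian bytes:
  [0]=0x5e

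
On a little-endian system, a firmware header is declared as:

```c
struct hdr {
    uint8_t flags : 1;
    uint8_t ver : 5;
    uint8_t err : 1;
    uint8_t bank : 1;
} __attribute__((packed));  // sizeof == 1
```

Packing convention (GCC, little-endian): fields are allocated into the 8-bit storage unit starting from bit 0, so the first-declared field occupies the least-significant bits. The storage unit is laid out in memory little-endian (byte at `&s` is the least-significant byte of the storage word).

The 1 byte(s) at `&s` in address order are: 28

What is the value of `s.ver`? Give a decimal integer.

20

[0]=0x28 (little-endian) → word 0x28
flags [0+:1] = (word>>0) & 0x1 = 0
ver [1+:5] = (word>>1) & 0x1f = 20  ←
err [6+:1] = (word>>6) & 0x1 = 0
bank [7+:1] = (word>>7) & 0x1 = 0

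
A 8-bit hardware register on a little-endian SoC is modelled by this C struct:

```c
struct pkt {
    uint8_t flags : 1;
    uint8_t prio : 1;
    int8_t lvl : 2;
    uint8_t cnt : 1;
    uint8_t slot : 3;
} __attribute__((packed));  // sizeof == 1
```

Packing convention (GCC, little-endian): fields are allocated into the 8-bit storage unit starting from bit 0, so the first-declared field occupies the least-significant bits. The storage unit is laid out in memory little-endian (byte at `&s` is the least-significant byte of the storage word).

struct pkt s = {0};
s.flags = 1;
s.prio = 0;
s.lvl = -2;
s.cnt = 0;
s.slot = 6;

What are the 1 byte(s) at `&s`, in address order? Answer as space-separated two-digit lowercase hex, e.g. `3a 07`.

c9

flags:1 = 1 → 0x1 << 0 → word 0x01
prio:1 = 0 → 0x0 << 1 → word 0x01
lvl:2 = -2 → 0x2 << 2 → word 0x09
cnt:1 = 0 → 0x0 << 4 → word 0x09
slot:3 = 6 → 0x6 << 5 → word 0xc9
word = 0xc9 → little-endian bytes:
  [0]=0xc9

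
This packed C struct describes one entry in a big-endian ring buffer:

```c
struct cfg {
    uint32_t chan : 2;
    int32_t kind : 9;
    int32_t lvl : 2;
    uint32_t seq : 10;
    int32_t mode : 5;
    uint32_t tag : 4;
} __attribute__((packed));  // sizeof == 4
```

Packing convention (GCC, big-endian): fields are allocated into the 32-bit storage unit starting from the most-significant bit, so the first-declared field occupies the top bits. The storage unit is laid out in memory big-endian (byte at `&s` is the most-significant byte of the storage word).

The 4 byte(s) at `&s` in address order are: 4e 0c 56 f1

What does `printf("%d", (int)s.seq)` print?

[0]=0x4e [1]=0x0c [2]=0x56 [3]=0xf1 (big-endian) → word 0x4e0c56f1
chan [30+:2] = (word>>30) & 0x3 = 1
kind [21+:9] = (word>>21) & 0x1ff = 112
lvl [19+:2] = (word>>19) & 0x3 = 1
seq [9+:10] = (word>>9) & 0x3ff = 555  ←
mode [4+:5] = (word>>4) & 0x1f = 15
tag [0+:4] = (word>>0) & 0xf = 1

555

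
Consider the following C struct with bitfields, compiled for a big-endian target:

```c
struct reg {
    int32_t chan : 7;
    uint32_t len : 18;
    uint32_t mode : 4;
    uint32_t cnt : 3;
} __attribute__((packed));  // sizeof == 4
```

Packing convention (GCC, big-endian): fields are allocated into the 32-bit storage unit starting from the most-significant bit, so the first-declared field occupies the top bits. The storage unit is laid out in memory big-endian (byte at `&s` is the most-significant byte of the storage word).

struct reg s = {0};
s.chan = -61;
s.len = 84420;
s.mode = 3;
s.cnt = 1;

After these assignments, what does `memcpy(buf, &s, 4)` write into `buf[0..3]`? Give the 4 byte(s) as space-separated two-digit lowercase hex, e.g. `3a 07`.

chan (7b) val=-61 bits=0x43 at bit 25: 0x86000000
len (18b) val=84420 bits=0x149c4 at bit 7: 0x86a4e200
mode (4b) val=3 bits=0x3 at bit 3: 0x86a4e218
cnt (3b) val=1 bits=0x1 at bit 0: 0x86a4e219
word = 0x86a4e219 → big-endian bytes:
  [0]=0x86  [1]=0xa4  [2]=0xe2  [3]=0x19

86 a4 e2 19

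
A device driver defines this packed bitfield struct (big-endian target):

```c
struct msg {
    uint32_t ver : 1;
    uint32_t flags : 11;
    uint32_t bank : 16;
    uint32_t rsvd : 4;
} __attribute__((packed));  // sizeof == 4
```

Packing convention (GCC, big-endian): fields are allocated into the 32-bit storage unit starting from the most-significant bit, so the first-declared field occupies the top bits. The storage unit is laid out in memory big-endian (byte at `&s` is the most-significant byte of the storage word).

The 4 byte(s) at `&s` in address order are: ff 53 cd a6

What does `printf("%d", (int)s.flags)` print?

2037

[0]=0xff [1]=0x53 [2]=0xcd [3]=0xa6 (big-endian) → word 0xff53cda6
ver:1 @ bit 31 → (0xff53cda6>>31)&0x1 = 0x1
flags:11 @ bit 20 → (0xff53cda6>>20)&0x7ff = 0x7f5  ←
bank:16 @ bit 4 → (0xff53cda6>>4)&0xffff = 0x3cda
rsvd:4 @ bit 0 → (0xff53cda6>>0)&0xf = 0x6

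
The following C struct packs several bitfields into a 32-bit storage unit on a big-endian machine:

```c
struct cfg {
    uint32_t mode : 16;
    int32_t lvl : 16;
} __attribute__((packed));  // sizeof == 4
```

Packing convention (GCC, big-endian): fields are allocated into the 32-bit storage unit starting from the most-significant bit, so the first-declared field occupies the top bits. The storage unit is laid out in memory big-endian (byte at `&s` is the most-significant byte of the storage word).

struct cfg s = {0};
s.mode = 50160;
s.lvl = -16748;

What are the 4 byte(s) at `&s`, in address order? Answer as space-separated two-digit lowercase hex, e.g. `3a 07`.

c3 f0 be 94

mode:16 = 50160 → 0xc3f0 << 16 → word 0xc3f00000
lvl:16 = -16748 → 0xbe94 << 0 → word 0xc3f0be94
word = 0xc3f0be94 → big-endian bytes:
  [0]=0xc3  [1]=0xf0  [2]=0xbe  [3]=0x94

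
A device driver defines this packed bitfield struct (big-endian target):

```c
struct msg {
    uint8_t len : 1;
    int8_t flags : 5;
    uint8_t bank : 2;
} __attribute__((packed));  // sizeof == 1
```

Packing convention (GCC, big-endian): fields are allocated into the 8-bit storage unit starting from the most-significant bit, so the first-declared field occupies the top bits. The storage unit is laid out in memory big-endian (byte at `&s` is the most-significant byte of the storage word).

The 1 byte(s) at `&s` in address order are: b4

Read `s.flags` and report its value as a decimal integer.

13

[0]=0xb4 (big-endian) → word 0xb4
len [7+:1] = (word>>7) & 0x1 = 1
flags [2+:5] = (word>>2) & 0x1f = 13  ←
bank [0+:2] = (word>>0) & 0x3 = 0
flags signed 5b, MSB=0: value = 13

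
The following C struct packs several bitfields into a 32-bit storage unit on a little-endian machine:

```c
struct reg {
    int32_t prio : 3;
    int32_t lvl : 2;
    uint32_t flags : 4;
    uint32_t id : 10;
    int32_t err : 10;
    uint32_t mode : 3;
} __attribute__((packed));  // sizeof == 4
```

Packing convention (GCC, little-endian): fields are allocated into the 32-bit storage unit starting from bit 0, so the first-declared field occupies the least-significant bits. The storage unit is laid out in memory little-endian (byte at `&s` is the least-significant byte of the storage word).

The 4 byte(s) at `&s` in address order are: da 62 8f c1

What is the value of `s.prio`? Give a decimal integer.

2

[0]=0xda [1]=0x62 [2]=0x8f [3]=0xc1 (little-endian) → word 0xc18f62da
prio [0+:3] = (word>>0) & 0x7 = 2  ←
lvl [3+:2] = (word>>3) & 0x3 = 3
flags [5+:4] = (word>>5) & 0xf = 6
id [9+:10] = (word>>9) & 0x3ff = 945
err [19+:10] = (word>>19) & 0x3ff = 49
mode [29+:3] = (word>>29) & 0x7 = 6
prio signed 3b, MSB=0: value = 2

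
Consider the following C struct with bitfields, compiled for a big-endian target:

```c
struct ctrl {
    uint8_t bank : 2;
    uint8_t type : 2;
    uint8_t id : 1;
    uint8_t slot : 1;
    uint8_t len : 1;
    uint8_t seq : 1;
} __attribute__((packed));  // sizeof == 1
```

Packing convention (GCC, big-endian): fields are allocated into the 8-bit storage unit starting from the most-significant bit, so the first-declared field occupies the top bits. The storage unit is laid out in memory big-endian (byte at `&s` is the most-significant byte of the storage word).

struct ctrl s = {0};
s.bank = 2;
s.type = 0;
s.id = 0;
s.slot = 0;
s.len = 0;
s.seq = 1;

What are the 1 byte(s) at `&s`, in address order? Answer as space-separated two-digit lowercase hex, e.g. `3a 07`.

81

[6+:2] bank=2 & 0x3 = 0x2; word=0x80
[4+:2] type=0 & 0x3 = 0x0; word=0x80
[3+:1] id=0 & 0x1 = 0x0; word=0x80
[2+:1] slot=0 & 0x1 = 0x0; word=0x80
[1+:1] len=0 & 0x1 = 0x0; word=0x80
[0+:1] seq=1 & 0x1 = 0x1; word=0x81
word = 0x81 → big-endian bytes:
  [0]=0x81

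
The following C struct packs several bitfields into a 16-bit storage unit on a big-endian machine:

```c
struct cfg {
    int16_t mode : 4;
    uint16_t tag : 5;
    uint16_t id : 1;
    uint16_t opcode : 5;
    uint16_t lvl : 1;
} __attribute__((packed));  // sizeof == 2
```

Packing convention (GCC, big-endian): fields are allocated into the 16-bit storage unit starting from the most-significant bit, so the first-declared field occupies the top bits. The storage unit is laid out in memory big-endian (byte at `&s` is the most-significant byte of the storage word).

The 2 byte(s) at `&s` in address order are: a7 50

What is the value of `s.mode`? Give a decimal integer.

-6

[0]=0xa7 [1]=0x50 (big-endian) → word 0xa750
mode [12+:4] = (word>>12) & 0xf = 10  ←
tag [7+:5] = (word>>7) & 0x1f = 14
id [6+:1] = (word>>6) & 0x1 = 1
opcode [1+:5] = (word>>1) & 0x1f = 8
lvl [0+:1] = (word>>0) & 0x1 = 0
mode signed 4b, MSB=1: 10 - 16 = -6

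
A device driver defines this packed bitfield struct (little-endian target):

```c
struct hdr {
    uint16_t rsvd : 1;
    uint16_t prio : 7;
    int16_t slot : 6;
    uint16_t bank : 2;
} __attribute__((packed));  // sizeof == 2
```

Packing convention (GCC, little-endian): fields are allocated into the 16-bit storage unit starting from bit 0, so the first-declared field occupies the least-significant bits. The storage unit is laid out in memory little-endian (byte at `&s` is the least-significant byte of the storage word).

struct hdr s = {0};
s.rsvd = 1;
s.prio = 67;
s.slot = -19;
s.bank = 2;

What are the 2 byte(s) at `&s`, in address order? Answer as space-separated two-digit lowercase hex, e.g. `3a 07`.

87 ad

[0+:1] rsvd=1 & 0x1 = 0x1; word=0x0001
[1+:7] prio=67 & 0x7f = 0x43; word=0x0087
[8+:6] slot=-19 & 0x3f = 0x2d; word=0x2d87
[14+:2] bank=2 & 0x3 = 0x2; word=0xad87
word = 0xad87 → little-endian bytes:
  [0]=0x87  [1]=0xad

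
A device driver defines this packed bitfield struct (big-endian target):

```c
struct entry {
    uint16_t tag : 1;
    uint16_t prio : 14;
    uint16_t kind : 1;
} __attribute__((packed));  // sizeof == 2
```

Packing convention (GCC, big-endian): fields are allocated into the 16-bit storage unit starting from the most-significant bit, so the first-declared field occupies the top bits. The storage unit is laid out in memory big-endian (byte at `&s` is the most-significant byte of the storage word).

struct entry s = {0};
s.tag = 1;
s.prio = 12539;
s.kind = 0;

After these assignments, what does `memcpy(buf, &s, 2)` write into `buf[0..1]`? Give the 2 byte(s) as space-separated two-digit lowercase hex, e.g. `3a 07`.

e1 f6

[15+:1] tag=1 & 0x1 = 0x1; word=0x8000
[1+:14] prio=12539 & 0x3fff = 0x30fb; word=0xe1f6
[0+:1] kind=0 & 0x1 = 0x0; word=0xe1f6
word = 0xe1f6 → big-endian bytes:
  [0]=0xe1  [1]=0xf6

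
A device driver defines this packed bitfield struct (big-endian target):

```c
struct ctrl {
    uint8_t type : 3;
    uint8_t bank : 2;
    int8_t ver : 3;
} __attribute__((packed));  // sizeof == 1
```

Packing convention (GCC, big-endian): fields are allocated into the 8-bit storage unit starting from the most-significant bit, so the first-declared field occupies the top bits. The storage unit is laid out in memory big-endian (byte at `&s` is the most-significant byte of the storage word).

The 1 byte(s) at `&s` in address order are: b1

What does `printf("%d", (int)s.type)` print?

5

[0]=0xb1 (big-endian) → word 0xb1
type:3 @ bit 5 → (0xb1>>5)&0x7 = 0x5  ←
bank:2 @ bit 3 → (0xb1>>3)&0x3 = 0x2
ver:3 @ bit 0 → (0xb1>>0)&0x7 = 0x1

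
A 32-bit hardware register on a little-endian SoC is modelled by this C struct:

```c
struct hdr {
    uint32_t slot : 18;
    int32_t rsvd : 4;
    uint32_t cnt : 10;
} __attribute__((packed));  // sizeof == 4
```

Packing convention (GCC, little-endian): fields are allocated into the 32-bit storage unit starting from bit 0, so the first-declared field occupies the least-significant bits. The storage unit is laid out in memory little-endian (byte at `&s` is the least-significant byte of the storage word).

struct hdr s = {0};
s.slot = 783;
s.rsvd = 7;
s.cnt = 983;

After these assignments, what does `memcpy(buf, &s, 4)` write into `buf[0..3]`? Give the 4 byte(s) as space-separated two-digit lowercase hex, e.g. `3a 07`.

0f 03 dc f5

slot (18b) val=783 bits=0x30f at bit 0: 0x0000030f
rsvd (4b) val=7 bits=0x7 at bit 18: 0x001c030f
cnt (10b) val=983 bits=0x3d7 at bit 22: 0xf5dc030f
word = 0xf5dc030f → little-endian bytes:
  [0]=0x0f  [1]=0x03  [2]=0xdc  [3]=0xf5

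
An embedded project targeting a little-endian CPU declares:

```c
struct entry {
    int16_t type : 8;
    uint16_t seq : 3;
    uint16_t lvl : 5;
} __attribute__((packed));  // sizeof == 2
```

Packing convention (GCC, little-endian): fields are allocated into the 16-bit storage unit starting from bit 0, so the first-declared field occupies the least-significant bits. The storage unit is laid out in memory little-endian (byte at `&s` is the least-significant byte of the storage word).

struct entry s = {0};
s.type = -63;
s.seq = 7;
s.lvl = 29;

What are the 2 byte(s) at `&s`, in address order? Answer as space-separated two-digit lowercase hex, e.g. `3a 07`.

c1 ef

type:8 = -63 → 0xc1 << 0 → word 0x00c1
seq:3 = 7 → 0x7 << 8 → word 0x07c1
lvl:5 = 29 → 0x1d << 11 → word 0xefc1
word = 0xefc1 → little-endian bytes:
  [0]=0xc1  [1]=0xef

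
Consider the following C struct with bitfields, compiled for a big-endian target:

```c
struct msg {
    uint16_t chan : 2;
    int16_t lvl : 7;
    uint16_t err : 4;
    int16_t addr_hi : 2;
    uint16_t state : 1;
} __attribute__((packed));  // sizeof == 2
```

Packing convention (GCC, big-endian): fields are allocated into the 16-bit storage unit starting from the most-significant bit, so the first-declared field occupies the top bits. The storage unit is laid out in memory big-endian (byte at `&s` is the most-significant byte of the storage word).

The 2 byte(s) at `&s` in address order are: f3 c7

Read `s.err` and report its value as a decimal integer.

8

[0]=0xf3 [1]=0xc7 (big-endian) → word 0xf3c7
chan [14+:2] = (word>>14) & 0x3 = 3
lvl [7+:7] = (word>>7) & 0x7f = 103
err [3+:4] = (word>>3) & 0xf = 8  ←
addr_hi [1+:2] = (word>>1) & 0x3 = 3
state [0+:1] = (word>>0) & 0x1 = 1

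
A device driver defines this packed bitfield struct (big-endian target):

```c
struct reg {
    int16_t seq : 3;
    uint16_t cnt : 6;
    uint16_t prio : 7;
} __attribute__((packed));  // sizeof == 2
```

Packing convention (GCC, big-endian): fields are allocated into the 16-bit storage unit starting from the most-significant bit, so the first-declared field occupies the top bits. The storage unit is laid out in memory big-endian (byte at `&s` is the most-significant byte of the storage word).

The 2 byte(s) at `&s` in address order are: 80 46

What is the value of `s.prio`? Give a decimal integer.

70

[0]=0x80 [1]=0x46 (big-endian) → word 0x8046
seq [13+:3] = (word>>13) & 0x7 = 4
cnt [7+:6] = (word>>7) & 0x3f = 0
prio [0+:7] = (word>>0) & 0x7f = 70  ←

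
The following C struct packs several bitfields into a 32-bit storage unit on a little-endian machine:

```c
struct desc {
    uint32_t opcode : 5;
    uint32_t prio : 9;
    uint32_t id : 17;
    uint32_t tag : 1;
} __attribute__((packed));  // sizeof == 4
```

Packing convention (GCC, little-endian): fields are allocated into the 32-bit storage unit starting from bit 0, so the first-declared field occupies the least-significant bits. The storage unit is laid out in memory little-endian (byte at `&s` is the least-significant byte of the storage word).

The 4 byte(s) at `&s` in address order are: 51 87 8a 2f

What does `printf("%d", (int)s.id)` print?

48682

[0]=0x51 [1]=0x87 [2]=0x8a [3]=0x2f (little-endian) → word 0x2f8a8751
opcode [0+:5] = (word>>0) & 0x1f = 17
prio [5+:9] = (word>>5) & 0x1ff = 58
id [14+:17] = (word>>14) & 0x1ffff = 48682  ←
tag [31+:1] = (word>>31) & 0x1 = 0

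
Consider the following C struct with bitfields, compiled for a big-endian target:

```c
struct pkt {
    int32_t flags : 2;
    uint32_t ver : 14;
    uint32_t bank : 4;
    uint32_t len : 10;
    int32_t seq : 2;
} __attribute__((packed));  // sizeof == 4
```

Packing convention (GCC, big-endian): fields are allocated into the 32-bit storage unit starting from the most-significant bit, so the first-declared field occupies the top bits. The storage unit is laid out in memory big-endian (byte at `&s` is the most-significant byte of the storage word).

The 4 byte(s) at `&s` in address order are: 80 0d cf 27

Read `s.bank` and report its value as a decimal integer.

12

[0]=0x80 [1]=0x0d [2]=0xcf [3]=0x27 (big-endian) → word 0x800dcf27
flags [30+:2] = (word>>30) & 0x3 = 2
ver [16+:14] = (word>>16) & 0x3fff = 13
bank [12+:4] = (word>>12) & 0xf = 12  ←
len [2+:10] = (word>>2) & 0x3ff = 969
seq [0+:2] = (word>>0) & 0x3 = 3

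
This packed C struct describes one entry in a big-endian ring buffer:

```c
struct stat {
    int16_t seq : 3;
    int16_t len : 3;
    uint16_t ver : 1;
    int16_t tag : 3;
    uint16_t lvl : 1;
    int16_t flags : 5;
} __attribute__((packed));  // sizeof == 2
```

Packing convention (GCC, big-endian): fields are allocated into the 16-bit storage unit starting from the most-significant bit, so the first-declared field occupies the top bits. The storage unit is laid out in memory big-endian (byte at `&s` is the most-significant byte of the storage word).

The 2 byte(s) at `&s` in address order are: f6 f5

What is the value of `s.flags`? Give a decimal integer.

-11

[0]=0xf6 [1]=0xf5 (big-endian) → word 0xf6f5
seq:3 @ bit 13 → (0xf6f5>>13)&0x7 = 0x7
len:3 @ bit 10 → (0xf6f5>>10)&0x7 = 0x5
ver:1 @ bit 9 → (0xf6f5>>9)&0x1 = 0x1
tag:3 @ bit 6 → (0xf6f5>>6)&0x7 = 0x3
lvl:1 @ bit 5 → (0xf6f5>>5)&0x1 = 0x1
flags:5 @ bit 0 → (0xf6f5>>0)&0x1f = 0x15  ←
flags signed 5b, MSB=1: 21 - 32 = -11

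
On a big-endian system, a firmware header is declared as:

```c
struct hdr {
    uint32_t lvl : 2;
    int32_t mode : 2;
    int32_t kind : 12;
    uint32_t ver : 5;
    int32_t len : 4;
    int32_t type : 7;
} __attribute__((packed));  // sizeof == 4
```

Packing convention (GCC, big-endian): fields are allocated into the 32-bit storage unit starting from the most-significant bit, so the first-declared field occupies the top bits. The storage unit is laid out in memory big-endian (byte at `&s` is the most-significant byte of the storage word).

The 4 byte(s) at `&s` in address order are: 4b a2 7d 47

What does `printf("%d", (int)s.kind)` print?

-1118

[0]=0x4b [1]=0xa2 [2]=0x7d [3]=0x47 (big-endian) → word 0x4ba27d47
lvl:2 @ bit 30 → (0x4ba27d47>>30)&0x3 = 0x1
mode:2 @ bit 28 → (0x4ba27d47>>28)&0x3 = 0x0
kind:12 @ bit 16 → (0x4ba27d47>>16)&0xfff = 0xba2  ←
ver:5 @ bit 11 → (0x4ba27d47>>11)&0x1f = 0xf
len:4 @ bit 7 → (0x4ba27d47>>7)&0xf = 0xa
type:7 @ bit 0 → (0x4ba27d47>>0)&0x7f = 0x47
kind signed 12b, MSB=1: 2978 - 4096 = -1118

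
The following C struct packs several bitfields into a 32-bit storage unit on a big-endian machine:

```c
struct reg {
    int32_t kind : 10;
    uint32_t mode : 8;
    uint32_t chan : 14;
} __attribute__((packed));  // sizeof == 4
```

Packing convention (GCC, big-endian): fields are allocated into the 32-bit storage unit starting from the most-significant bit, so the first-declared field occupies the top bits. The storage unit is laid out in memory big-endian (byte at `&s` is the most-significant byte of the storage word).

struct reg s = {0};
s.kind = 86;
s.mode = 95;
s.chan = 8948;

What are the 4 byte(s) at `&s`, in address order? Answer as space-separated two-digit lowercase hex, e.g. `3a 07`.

15 97 e2 f4

kind (10b) val=86 bits=0x56 at bit 22: 0x15800000
mode (8b) val=95 bits=0x5f at bit 14: 0x1597c000
chan (14b) val=8948 bits=0x22f4 at bit 0: 0x1597e2f4
word = 0x1597e2f4 → big-endian bytes:
  [0]=0x15  [1]=0x97  [2]=0xe2  [3]=0xf4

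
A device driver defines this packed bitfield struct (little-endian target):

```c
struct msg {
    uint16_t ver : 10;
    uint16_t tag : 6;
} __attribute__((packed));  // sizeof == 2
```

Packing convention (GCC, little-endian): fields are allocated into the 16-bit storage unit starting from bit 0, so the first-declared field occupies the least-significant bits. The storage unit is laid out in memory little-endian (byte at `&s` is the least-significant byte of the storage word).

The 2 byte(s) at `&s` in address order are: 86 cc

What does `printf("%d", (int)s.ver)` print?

[0]=0x86 [1]=0xcc (little-endian) → word 0xcc86
ver:10 @ bit 0 → (0xcc86>>0)&0x3ff = 0x86  ←
tag:6 @ bit 10 → (0xcc86>>10)&0x3f = 0x33

134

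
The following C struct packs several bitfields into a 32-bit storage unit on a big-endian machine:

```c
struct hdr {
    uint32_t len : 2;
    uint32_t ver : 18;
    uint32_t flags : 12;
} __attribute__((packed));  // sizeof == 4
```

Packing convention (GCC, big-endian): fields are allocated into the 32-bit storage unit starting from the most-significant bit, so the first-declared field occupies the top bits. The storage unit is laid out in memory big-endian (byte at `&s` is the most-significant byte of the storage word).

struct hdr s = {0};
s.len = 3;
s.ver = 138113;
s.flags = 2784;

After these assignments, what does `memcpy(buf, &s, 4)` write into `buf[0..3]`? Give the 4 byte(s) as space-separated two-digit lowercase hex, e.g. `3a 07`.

len (2b) val=3 bits=0x3 at bit 30: 0xc0000000
ver (18b) val=138113 bits=0x21b81 at bit 12: 0xe1b81000
flags (12b) val=2784 bits=0xae0 at bit 0: 0xe1b81ae0
word = 0xe1b81ae0 → big-endian bytes:
  [0]=0xe1  [1]=0xb8  [2]=0x1a  [3]=0xe0

e1 b8 1a e0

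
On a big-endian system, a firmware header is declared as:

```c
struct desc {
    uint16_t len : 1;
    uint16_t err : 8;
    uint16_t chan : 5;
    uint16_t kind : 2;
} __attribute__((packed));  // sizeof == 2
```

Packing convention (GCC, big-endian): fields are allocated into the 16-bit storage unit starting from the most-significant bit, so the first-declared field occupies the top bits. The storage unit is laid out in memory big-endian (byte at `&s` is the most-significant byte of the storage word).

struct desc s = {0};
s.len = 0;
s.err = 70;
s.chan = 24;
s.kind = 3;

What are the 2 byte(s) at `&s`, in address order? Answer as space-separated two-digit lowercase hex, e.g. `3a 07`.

len:1 = 0 → 0x0 << 15 → word 0x0000
err:8 = 70 → 0x46 << 7 → word 0x2300
chan:5 = 24 → 0x18 << 2 → word 0x2360
kind:2 = 3 → 0x3 << 0 → word 0x2363
word = 0x2363 → big-endian bytes:
  [0]=0x23  [1]=0x63

23 63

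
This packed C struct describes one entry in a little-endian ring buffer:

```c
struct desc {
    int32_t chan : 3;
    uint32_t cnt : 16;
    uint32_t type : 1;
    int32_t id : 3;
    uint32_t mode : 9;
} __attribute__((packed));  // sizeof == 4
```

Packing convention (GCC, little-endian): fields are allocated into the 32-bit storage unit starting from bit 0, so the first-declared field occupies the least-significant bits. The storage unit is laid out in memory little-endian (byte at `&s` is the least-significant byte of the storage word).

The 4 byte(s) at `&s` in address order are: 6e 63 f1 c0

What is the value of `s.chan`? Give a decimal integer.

-2

[0]=0x6e [1]=0x63 [2]=0xf1 [3]=0xc0 (little-endian) → word 0xc0f1636e
chan:3 @ bit 0 → (0xc0f1636e>>0)&0x7 = 0x6  ←
cnt:16 @ bit 3 → (0xc0f1636e>>3)&0xffff = 0x2c6d
type:1 @ bit 19 → (0xc0f1636e>>19)&0x1 = 0x0
id:3 @ bit 20 → (0xc0f1636e>>20)&0x7 = 0x7
mode:9 @ bit 23 → (0xc0f1636e>>23)&0x1ff = 0x181
chan signed 3b, MSB=1: 6 - 8 = -2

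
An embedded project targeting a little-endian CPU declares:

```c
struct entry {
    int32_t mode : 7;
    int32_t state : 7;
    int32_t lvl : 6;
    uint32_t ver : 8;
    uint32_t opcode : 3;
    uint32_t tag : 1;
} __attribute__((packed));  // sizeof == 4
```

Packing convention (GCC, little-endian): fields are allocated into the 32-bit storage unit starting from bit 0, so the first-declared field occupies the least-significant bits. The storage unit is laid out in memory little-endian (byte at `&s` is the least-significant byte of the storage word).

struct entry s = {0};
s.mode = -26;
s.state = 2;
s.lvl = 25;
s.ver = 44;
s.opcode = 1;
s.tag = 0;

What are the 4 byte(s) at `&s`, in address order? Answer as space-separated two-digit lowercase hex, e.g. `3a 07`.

mode (7b) val=-26 bits=0x66 at bit 0: 0x00000066
state (7b) val=2 bits=0x2 at bit 7: 0x00000166
lvl (6b) val=25 bits=0x19 at bit 14: 0x00064166
ver (8b) val=44 bits=0x2c at bit 20: 0x02c64166
opcode (3b) val=1 bits=0x1 at bit 28: 0x12c64166
tag (1b) val=0 bits=0x0 at bit 31: 0x12c64166
word = 0x12c64166 → little-endian bytes:
  [0]=0x66  [1]=0x41  [2]=0xc6  [3]=0x12

66 41 c6 12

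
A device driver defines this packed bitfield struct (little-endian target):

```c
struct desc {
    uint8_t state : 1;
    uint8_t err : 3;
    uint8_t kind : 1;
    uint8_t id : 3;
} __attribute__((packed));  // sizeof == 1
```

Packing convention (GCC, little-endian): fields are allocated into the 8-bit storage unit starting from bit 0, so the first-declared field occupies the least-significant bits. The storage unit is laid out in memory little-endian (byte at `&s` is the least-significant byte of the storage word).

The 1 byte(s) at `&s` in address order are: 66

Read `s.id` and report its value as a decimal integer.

[0]=0x66 (little-endian) → word 0x66
state:1 @ bit 0 → (0x66>>0)&0x1 = 0x0
err:3 @ bit 1 → (0x66>>1)&0x7 = 0x3
kind:1 @ bit 4 → (0x66>>4)&0x1 = 0x0
id:3 @ bit 5 → (0x66>>5)&0x7 = 0x3  ←

3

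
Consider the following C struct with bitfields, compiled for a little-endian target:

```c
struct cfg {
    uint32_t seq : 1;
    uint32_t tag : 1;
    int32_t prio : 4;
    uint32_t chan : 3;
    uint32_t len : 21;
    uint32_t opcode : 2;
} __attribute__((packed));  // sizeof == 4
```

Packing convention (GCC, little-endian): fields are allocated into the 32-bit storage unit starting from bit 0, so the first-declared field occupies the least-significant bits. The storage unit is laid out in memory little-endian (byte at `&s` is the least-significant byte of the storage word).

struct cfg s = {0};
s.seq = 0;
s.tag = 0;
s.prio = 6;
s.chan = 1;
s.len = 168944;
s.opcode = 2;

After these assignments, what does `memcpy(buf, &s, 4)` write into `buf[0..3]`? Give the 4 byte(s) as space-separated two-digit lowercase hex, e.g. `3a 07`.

seq (1b) val=0 bits=0x0 at bit 0: 0x00000000
tag (1b) val=0 bits=0x0 at bit 1: 0x00000000
prio (4b) val=6 bits=0x6 at bit 2: 0x00000018
chan (3b) val=1 bits=0x1 at bit 6: 0x00000058
len (21b) val=168944 bits=0x293f0 at bit 9: 0x0527e058
opcode (2b) val=2 bits=0x2 at bit 30: 0x8527e058
word = 0x8527e058 → little-endian bytes:
  [0]=0x58  [1]=0xe0  [2]=0x27  [3]=0x85

58 e0 27 85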